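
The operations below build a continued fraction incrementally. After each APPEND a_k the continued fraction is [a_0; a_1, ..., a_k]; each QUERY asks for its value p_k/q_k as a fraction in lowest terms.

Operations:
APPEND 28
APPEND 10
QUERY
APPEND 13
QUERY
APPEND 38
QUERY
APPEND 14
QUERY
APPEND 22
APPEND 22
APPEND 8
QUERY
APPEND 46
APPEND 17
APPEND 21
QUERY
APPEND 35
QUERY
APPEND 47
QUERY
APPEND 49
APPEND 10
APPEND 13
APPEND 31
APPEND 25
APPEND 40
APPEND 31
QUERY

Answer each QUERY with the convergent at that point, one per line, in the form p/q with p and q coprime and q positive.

APPEND 28: p_0 = 28·1 + 0 = 28, q_0 = 28·0 + 1 = 1 → 28/1
APPEND 10: p_1 = 10·28 + 1 = 281, q_1 = 10·1 + 0 = 10 → 281/10
APPEND 13: p_2 = 13·281 + 28 = 3681, q_2 = 13·10 + 1 = 131 → 3681/131
APPEND 38: p_3 = 38·3681 + 281 = 140159, q_3 = 38·131 + 10 = 4988 → 140159/4988
APPEND 14: p_4 = 14·140159 + 3681 = 1965907, q_4 = 14·4988 + 131 = 69963 → 1965907/69963
APPEND 22: p_5 = 22·1965907 + 140159 = 43390113, q_5 = 22·69963 + 4988 = 1544174 → 43390113/1544174
APPEND 22: p_6 = 22·43390113 + 1965907 = 956548393, q_6 = 22·1544174 + 69963 = 34041791 → 956548393/34041791
APPEND 8: p_7 = 8·956548393 + 43390113 = 7695777257, q_7 = 8·34041791 + 1544174 = 273878502 → 7695777257/273878502
APPEND 46: p_8 = 46·7695777257 + 956548393 = 354962302215, q_8 = 46·273878502 + 34041791 = 12632452883 → 354962302215/12632452883
APPEND 17: p_9 = 17·354962302215 + 7695777257 = 6042054914912, q_9 = 17·12632452883 + 273878502 = 215025577513 → 6042054914912/215025577513
APPEND 21: p_10 = 21·6042054914912 + 354962302215 = 127238115515367, q_10 = 21·215025577513 + 12632452883 = 4528169580656 → 127238115515367/4528169580656
APPEND 35: p_11 = 35·127238115515367 + 6042054914912 = 4459376097952757, q_11 = 35·4528169580656 + 215025577513 = 158700960900473 → 4459376097952757/158700960900473
APPEND 47: p_12 = 47·4459376097952757 + 127238115515367 = 209717914719294946, q_12 = 47·158700960900473 + 4528169580656 = 7463473331902887 → 209717914719294946/7463473331902887
APPEND 49: p_13 = 49·209717914719294946 + 4459376097952757 = 10280637197343405111, q_13 = 49·7463473331902887 + 158700960900473 = 365868894224141936 → 10280637197343405111/365868894224141936
APPEND 10: p_14 = 10·10280637197343405111 + 209717914719294946 = 103016089888153346056, q_14 = 10·365868894224141936 + 7463473331902887 = 3666152415573322247 → 103016089888153346056/3666152415573322247
APPEND 13: p_15 = 13·103016089888153346056 + 10280637197343405111 = 1349489805743336903839, q_15 = 13·3666152415573322247 + 365868894224141936 = 48025850296677331147 → 1349489805743336903839/48025850296677331147
APPEND 31: p_16 = 31·1349489805743336903839 + 103016089888153346056 = 41937200067931597365065, q_16 = 31·48025850296677331147 + 3666152415573322247 = 1492467511612570587804 → 41937200067931597365065/1492467511612570587804
APPEND 25: p_17 = 25·41937200067931597365065 + 1349489805743336903839 = 1049779491504033271030464, q_17 = 25·1492467511612570587804 + 48025850296677331147 = 37359713640610942026247 → 1049779491504033271030464/37359713640610942026247
APPEND 40: p_18 = 40·1049779491504033271030464 + 41937200067931597365065 = 42033116860229262438583625, q_18 = 40·37359713640610942026247 + 1492467511612570587804 = 1495881013136050251637684 → 42033116860229262438583625/1495881013136050251637684
APPEND 31: p_19 = 31·42033116860229262438583625 + 1049779491504033271030464 = 1304076402158611168867122839, q_19 = 31·1495881013136050251637684 + 37359713640610942026247 = 46409671120858168742794451 → 1304076402158611168867122839/46409671120858168742794451

281/10
3681/131
140159/4988
1965907/69963
7695777257/273878502
127238115515367/4528169580656
4459376097952757/158700960900473
209717914719294946/7463473331902887
1304076402158611168867122839/46409671120858168742794451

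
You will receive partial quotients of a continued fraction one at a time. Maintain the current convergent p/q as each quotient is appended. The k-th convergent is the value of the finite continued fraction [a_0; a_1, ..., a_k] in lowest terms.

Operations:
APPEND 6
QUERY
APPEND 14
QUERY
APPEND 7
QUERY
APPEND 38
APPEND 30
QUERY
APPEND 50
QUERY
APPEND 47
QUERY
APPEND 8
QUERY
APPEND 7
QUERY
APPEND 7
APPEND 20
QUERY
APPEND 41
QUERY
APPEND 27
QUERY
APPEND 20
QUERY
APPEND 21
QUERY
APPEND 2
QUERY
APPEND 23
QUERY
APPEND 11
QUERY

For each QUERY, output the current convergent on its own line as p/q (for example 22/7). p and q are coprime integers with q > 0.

APPEND 6: p_0 = 6·1 + 0 = 6, q_0 = 6·0 + 1 = 1 → 6/1
APPEND 14: p_1 = 14·6 + 1 = 85, q_1 = 14·1 + 0 = 14 → 85/14
APPEND 7: p_2 = 7·85 + 6 = 601, q_2 = 7·14 + 1 = 99 → 601/99
APPEND 38: p_3 = 38·601 + 85 = 22923, q_3 = 38·99 + 14 = 3776 → 22923/3776
APPEND 30: p_4 = 30·22923 + 601 = 688291, q_4 = 30·3776 + 99 = 113379 → 688291/113379
APPEND 50: p_5 = 50·688291 + 22923 = 34437473, q_5 = 50·113379 + 3776 = 5672726 → 34437473/5672726
APPEND 47: p_6 = 47·34437473 + 688291 = 1619249522, q_6 = 47·5672726 + 113379 = 266731501 → 1619249522/266731501
APPEND 8: p_7 = 8·1619249522 + 34437473 = 12988433649, q_7 = 8·266731501 + 5672726 = 2139524734 → 12988433649/2139524734
APPEND 7: p_8 = 7·12988433649 + 1619249522 = 92538285065, q_8 = 7·2139524734 + 266731501 = 15243404639 → 92538285065/15243404639
APPEND 7: p_9 = 7·92538285065 + 12988433649 = 660756429104, q_9 = 7·15243404639 + 2139524734 = 108843357207 → 660756429104/108843357207
APPEND 20: p_10 = 20·660756429104 + 92538285065 = 13307666867145, q_10 = 20·108843357207 + 15243404639 = 2192110548779 → 13307666867145/2192110548779
APPEND 41: p_11 = 41·13307666867145 + 660756429104 = 546275097982049, q_11 = 41·2192110548779 + 108843357207 = 89985375857146 → 546275097982049/89985375857146
APPEND 27: p_12 = 27·546275097982049 + 13307666867145 = 14762735312382468, q_12 = 27·89985375857146 + 2192110548779 = 2431797258691721 → 14762735312382468/2431797258691721
APPEND 20: p_13 = 20·14762735312382468 + 546275097982049 = 295800981345631409, q_13 = 20·2431797258691721 + 89985375857146 = 48725930549691566 → 295800981345631409/48725930549691566
APPEND 21: p_14 = 21·295800981345631409 + 14762735312382468 = 6226583343570642057, q_14 = 21·48725930549691566 + 2431797258691721 = 1025676338802214607 → 6226583343570642057/1025676338802214607
APPEND 2: p_15 = 2·6226583343570642057 + 295800981345631409 = 12748967668486915523, q_15 = 2·1025676338802214607 + 48725930549691566 = 2100078608154120780 → 12748967668486915523/2100078608154120780
APPEND 23: p_16 = 23·12748967668486915523 + 6226583343570642057 = 299452839718769699086, q_16 = 23·2100078608154120780 + 1025676338802214607 = 49327484326346992547 → 299452839718769699086/49327484326346992547
APPEND 11: p_17 = 11·299452839718769699086 + 12748967668486915523 = 3306730204574953605469, q_17 = 11·49327484326346992547 + 2100078608154120780 = 544702406197971038797 → 3306730204574953605469/544702406197971038797

6/1
85/14
601/99
688291/113379
34437473/5672726
1619249522/266731501
12988433649/2139524734
92538285065/15243404639
13307666867145/2192110548779
546275097982049/89985375857146
14762735312382468/2431797258691721
295800981345631409/48725930549691566
6226583343570642057/1025676338802214607
12748967668486915523/2100078608154120780
299452839718769699086/49327484326346992547
3306730204574953605469/544702406197971038797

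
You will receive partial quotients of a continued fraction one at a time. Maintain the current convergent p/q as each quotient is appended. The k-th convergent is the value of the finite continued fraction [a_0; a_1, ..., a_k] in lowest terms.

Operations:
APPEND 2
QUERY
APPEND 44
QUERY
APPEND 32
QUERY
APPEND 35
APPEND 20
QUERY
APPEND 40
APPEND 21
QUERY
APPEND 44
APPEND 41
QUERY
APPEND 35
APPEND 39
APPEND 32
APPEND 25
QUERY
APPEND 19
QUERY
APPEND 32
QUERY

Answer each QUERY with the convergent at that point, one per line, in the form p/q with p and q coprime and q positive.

2/1
89/44
2850/1409
1999630/988589
1683785449/832439888
3042516222044/1504177307519
3333998752286154684/1648282178464903903
63479169884742046819/31383210432523248609
2034667435064031652892/1005911016019208859391

APPEND 2: p_0 = 2·1 + 0 = 2, q_0 = 2·0 + 1 = 1 → 2/1
APPEND 44: p_1 = 44·2 + 1 = 89, q_1 = 44·1 + 0 = 44 → 89/44
APPEND 32: p_2 = 32·89 + 2 = 2850, q_2 = 32·44 + 1 = 1409 → 2850/1409
APPEND 35: p_3 = 35·2850 + 89 = 99839, q_3 = 35·1409 + 44 = 49359 → 99839/49359
APPEND 20: p_4 = 20·99839 + 2850 = 1999630, q_4 = 20·49359 + 1409 = 988589 → 1999630/988589
APPEND 40: p_5 = 40·1999630 + 99839 = 80085039, q_5 = 40·988589 + 49359 = 39592919 → 80085039/39592919
APPEND 21: p_6 = 21·80085039 + 1999630 = 1683785449, q_6 = 21·39592919 + 988589 = 832439888 → 1683785449/832439888
APPEND 44: p_7 = 44·1683785449 + 80085039 = 74166644795, q_7 = 44·832439888 + 39592919 = 36666947991 → 74166644795/36666947991
APPEND 41: p_8 = 41·74166644795 + 1683785449 = 3042516222044, q_8 = 41·36666947991 + 832439888 = 1504177307519 → 3042516222044/1504177307519
APPEND 35: p_9 = 35·3042516222044 + 74166644795 = 106562234416335, q_9 = 35·1504177307519 + 36666947991 = 52682872711156 → 106562234416335/52682872711156
APPEND 39: p_10 = 39·106562234416335 + 3042516222044 = 4158969658459109, q_10 = 39·52682872711156 + 1504177307519 = 2056136213042603 → 4158969658459109/2056136213042603
APPEND 32: p_11 = 32·4158969658459109 + 106562234416335 = 133193591305107823, q_11 = 32·2056136213042603 + 52682872711156 = 65849041690074452 → 133193591305107823/65849041690074452
APPEND 25: p_12 = 25·133193591305107823 + 4158969658459109 = 3333998752286154684, q_12 = 25·65849041690074452 + 2056136213042603 = 1648282178464903903 → 3333998752286154684/1648282178464903903
APPEND 19: p_13 = 19·3333998752286154684 + 133193591305107823 = 63479169884742046819, q_13 = 19·1648282178464903903 + 65849041690074452 = 31383210432523248609 → 63479169884742046819/31383210432523248609
APPEND 32: p_14 = 32·63479169884742046819 + 3333998752286154684 = 2034667435064031652892, q_14 = 32·31383210432523248609 + 1648282178464903903 = 1005911016019208859391 → 2034667435064031652892/1005911016019208859391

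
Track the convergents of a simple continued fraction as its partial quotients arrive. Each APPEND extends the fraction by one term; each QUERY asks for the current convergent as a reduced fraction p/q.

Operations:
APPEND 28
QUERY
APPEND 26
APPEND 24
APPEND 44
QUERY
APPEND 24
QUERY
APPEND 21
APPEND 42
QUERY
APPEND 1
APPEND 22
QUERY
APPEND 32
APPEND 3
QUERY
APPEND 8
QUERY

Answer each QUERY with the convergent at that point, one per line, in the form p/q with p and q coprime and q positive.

APPEND 28: p_0 = 28·1 + 0 = 28, q_0 = 28·0 + 1 = 1 → 28/1
APPEND 26: p_1 = 26·28 + 1 = 729, q_1 = 26·1 + 0 = 26 → 729/26
APPEND 24: p_2 = 24·729 + 28 = 17524, q_2 = 24·26 + 1 = 625 → 17524/625
APPEND 44: p_3 = 44·17524 + 729 = 771785, q_3 = 44·625 + 26 = 27526 → 771785/27526
APPEND 24: p_4 = 24·771785 + 17524 = 18540364, q_4 = 24·27526 + 625 = 661249 → 18540364/661249
APPEND 21: p_5 = 21·18540364 + 771785 = 390119429, q_5 = 21·661249 + 27526 = 13913755 → 390119429/13913755
APPEND 42: p_6 = 42·390119429 + 18540364 = 16403556382, q_6 = 42·13913755 + 661249 = 585038959 → 16403556382/585038959
APPEND 1: p_7 = 1·16403556382 + 390119429 = 16793675811, q_7 = 1·585038959 + 13913755 = 598952714 → 16793675811/598952714
APPEND 22: p_8 = 22·16793675811 + 16403556382 = 385864424224, q_8 = 22·598952714 + 585038959 = 13761998667 → 385864424224/13761998667
APPEND 32: p_9 = 32·385864424224 + 16793675811 = 12364455250979, q_9 = 32·13761998667 + 598952714 = 440982910058 → 12364455250979/440982910058
APPEND 3: p_10 = 3·12364455250979 + 385864424224 = 37479230177161, q_10 = 3·440982910058 + 13761998667 = 1336710728841 → 37479230177161/1336710728841
APPEND 8: p_11 = 8·37479230177161 + 12364455250979 = 312198296668267, q_11 = 8·1336710728841 + 440982910058 = 11134668740786 → 312198296668267/11134668740786

28/1
771785/27526
18540364/661249
16403556382/585038959
385864424224/13761998667
37479230177161/1336710728841
312198296668267/11134668740786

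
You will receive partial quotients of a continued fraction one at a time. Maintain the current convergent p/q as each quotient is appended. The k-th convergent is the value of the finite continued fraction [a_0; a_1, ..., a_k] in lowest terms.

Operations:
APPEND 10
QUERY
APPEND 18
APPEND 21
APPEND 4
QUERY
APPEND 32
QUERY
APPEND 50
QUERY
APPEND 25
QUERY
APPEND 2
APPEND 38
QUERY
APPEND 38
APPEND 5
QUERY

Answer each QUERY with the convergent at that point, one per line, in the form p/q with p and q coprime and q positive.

10/1
15425/1534
497411/49467
24885975/2474884
622646786/61921567
48889469572/4862006251
9344239585987/929274784031

APPEND 10: p_0 = 10·1 + 0 = 10, q_0 = 10·0 + 1 = 1 → 10/1
APPEND 18: p_1 = 18·10 + 1 = 181, q_1 = 18·1 + 0 = 18 → 181/18
APPEND 21: p_2 = 21·181 + 10 = 3811, q_2 = 21·18 + 1 = 379 → 3811/379
APPEND 4: p_3 = 4·3811 + 181 = 15425, q_3 = 4·379 + 18 = 1534 → 15425/1534
APPEND 32: p_4 = 32·15425 + 3811 = 497411, q_4 = 32·1534 + 379 = 49467 → 497411/49467
APPEND 50: p_5 = 50·497411 + 15425 = 24885975, q_5 = 50·49467 + 1534 = 2474884 → 24885975/2474884
APPEND 25: p_6 = 25·24885975 + 497411 = 622646786, q_6 = 25·2474884 + 49467 = 61921567 → 622646786/61921567
APPEND 2: p_7 = 2·622646786 + 24885975 = 1270179547, q_7 = 2·61921567 + 2474884 = 126318018 → 1270179547/126318018
APPEND 38: p_8 = 38·1270179547 + 622646786 = 48889469572, q_8 = 38·126318018 + 61921567 = 4862006251 → 48889469572/4862006251
APPEND 38: p_9 = 38·48889469572 + 1270179547 = 1859070023283, q_9 = 38·4862006251 + 126318018 = 184882555556 → 1859070023283/184882555556
APPEND 5: p_10 = 5·1859070023283 + 48889469572 = 9344239585987, q_10 = 5·184882555556 + 4862006251 = 929274784031 → 9344239585987/929274784031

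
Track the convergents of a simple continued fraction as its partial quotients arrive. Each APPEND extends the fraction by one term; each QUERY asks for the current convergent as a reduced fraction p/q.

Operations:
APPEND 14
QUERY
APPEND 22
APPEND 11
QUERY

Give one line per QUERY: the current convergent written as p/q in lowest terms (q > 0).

APPEND 14: p_0 = 14·1 + 0 = 14, q_0 = 14·0 + 1 = 1 → 14/1
APPEND 22: p_1 = 22·14 + 1 = 309, q_1 = 22·1 + 0 = 22 → 309/22
APPEND 11: p_2 = 11·309 + 14 = 3413, q_2 = 11·22 + 1 = 243 → 3413/243

14/1
3413/243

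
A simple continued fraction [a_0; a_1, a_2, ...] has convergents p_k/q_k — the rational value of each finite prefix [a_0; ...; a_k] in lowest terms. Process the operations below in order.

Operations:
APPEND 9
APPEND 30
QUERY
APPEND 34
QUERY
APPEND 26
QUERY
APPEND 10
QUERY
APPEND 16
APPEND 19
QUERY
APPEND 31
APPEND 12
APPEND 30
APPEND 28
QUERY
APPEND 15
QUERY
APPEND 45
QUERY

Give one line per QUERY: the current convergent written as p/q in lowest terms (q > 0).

APPEND 9: p_0 = 9·1 + 0 = 9, q_0 = 9·0 + 1 = 1 → 9/1
APPEND 30: p_1 = 30·9 + 1 = 271, q_1 = 30·1 + 0 = 30 → 271/30
APPEND 34: p_2 = 34·271 + 9 = 9223, q_2 = 34·30 + 1 = 1021 → 9223/1021
APPEND 26: p_3 = 26·9223 + 271 = 240069, q_3 = 26·1021 + 30 = 26576 → 240069/26576
APPEND 10: p_4 = 10·240069 + 9223 = 2409913, q_4 = 10·26576 + 1021 = 266781 → 2409913/266781
APPEND 16: p_5 = 16·2409913 + 240069 = 38798677, q_5 = 16·266781 + 26576 = 4295072 → 38798677/4295072
APPEND 19: p_6 = 19·38798677 + 2409913 = 739584776, q_6 = 19·4295072 + 266781 = 81873149 → 739584776/81873149
APPEND 31: p_7 = 31·739584776 + 38798677 = 22965926733, q_7 = 31·81873149 + 4295072 = 2542362691 → 22965926733/2542362691
APPEND 12: p_8 = 12·22965926733 + 739584776 = 276330705572, q_8 = 12·2542362691 + 81873149 = 30590225441 → 276330705572/30590225441
APPEND 30: p_9 = 30·276330705572 + 22965926733 = 8312887093893, q_9 = 30·30590225441 + 2542362691 = 920249125921 → 8312887093893/920249125921
APPEND 28: p_10 = 28·8312887093893 + 276330705572 = 233037169334576, q_10 = 28·920249125921 + 30590225441 = 25797565751229 → 233037169334576/25797565751229
APPEND 15: p_11 = 15·233037169334576 + 8312887093893 = 3503870427112533, q_11 = 15·25797565751229 + 920249125921 = 387883735394356 → 3503870427112533/387883735394356
APPEND 45: p_12 = 45·3503870427112533 + 233037169334576 = 157907206389398561, q_12 = 45·387883735394356 + 25797565751229 = 17480565658497249 → 157907206389398561/17480565658497249

271/30
9223/1021
240069/26576
2409913/266781
739584776/81873149
233037169334576/25797565751229
3503870427112533/387883735394356
157907206389398561/17480565658497249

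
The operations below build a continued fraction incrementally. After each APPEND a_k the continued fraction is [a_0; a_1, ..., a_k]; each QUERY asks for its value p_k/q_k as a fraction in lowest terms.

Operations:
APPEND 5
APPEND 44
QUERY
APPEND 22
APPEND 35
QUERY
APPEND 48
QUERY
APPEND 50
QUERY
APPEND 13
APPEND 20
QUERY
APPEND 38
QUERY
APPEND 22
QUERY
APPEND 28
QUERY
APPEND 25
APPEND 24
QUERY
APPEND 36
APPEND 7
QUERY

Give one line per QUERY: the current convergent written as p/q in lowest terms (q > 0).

221/44
170566/33959
8192035/1631001
409772316/81584009
107114415176/21326046369
4075683008831/811451985140
89772140609458/17873269719449
2517695620073655/501263004129712
1515289599038893647/301688023955223688
383809493695337248522/76414916199282328807

APPEND 5: p_0 = 5·1 + 0 = 5, q_0 = 5·0 + 1 = 1 → 5/1
APPEND 44: p_1 = 44·5 + 1 = 221, q_1 = 44·1 + 0 = 44 → 221/44
APPEND 22: p_2 = 22·221 + 5 = 4867, q_2 = 22·44 + 1 = 969 → 4867/969
APPEND 35: p_3 = 35·4867 + 221 = 170566, q_3 = 35·969 + 44 = 33959 → 170566/33959
APPEND 48: p_4 = 48·170566 + 4867 = 8192035, q_4 = 48·33959 + 969 = 1631001 → 8192035/1631001
APPEND 50: p_5 = 50·8192035 + 170566 = 409772316, q_5 = 50·1631001 + 33959 = 81584009 → 409772316/81584009
APPEND 13: p_6 = 13·409772316 + 8192035 = 5335232143, q_6 = 13·81584009 + 1631001 = 1062223118 → 5335232143/1062223118
APPEND 20: p_7 = 20·5335232143 + 409772316 = 107114415176, q_7 = 20·1062223118 + 81584009 = 21326046369 → 107114415176/21326046369
APPEND 38: p_8 = 38·107114415176 + 5335232143 = 4075683008831, q_8 = 38·21326046369 + 1062223118 = 811451985140 → 4075683008831/811451985140
APPEND 22: p_9 = 22·4075683008831 + 107114415176 = 89772140609458, q_9 = 22·811451985140 + 21326046369 = 17873269719449 → 89772140609458/17873269719449
APPEND 28: p_10 = 28·89772140609458 + 4075683008831 = 2517695620073655, q_10 = 28·17873269719449 + 811451985140 = 501263004129712 → 2517695620073655/501263004129712
APPEND 25: p_11 = 25·2517695620073655 + 89772140609458 = 63032162642450833, q_11 = 25·501263004129712 + 17873269719449 = 12549448372962249 → 63032162642450833/12549448372962249
APPEND 24: p_12 = 24·63032162642450833 + 2517695620073655 = 1515289599038893647, q_12 = 24·12549448372962249 + 501263004129712 = 301688023955223688 → 1515289599038893647/301688023955223688
APPEND 36: p_13 = 36·1515289599038893647 + 63032162642450833 = 54613457728042622125, q_13 = 36·301688023955223688 + 12549448372962249 = 10873318310761015017 → 54613457728042622125/10873318310761015017
APPEND 7: p_14 = 7·54613457728042622125 + 1515289599038893647 = 383809493695337248522, q_14 = 7·10873318310761015017 + 301688023955223688 = 76414916199282328807 → 383809493695337248522/76414916199282328807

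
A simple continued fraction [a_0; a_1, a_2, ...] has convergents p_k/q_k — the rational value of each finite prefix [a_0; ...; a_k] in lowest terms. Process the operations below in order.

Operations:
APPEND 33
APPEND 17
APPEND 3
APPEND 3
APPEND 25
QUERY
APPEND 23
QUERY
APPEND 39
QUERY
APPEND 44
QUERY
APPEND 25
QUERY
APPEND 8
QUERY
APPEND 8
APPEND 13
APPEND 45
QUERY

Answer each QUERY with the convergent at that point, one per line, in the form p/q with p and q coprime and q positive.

144694/4377
3333681/100844
130158253/3937293
5730296813/173341736
143387578578/4337480693
1152830925437/34873187280
5540373891140029/167596559082338

APPEND 33: p_0 = 33·1 + 0 = 33, q_0 = 33·0 + 1 = 1 → 33/1
APPEND 17: p_1 = 17·33 + 1 = 562, q_1 = 17·1 + 0 = 17 → 562/17
APPEND 3: p_2 = 3·562 + 33 = 1719, q_2 = 3·17 + 1 = 52 → 1719/52
APPEND 3: p_3 = 3·1719 + 562 = 5719, q_3 = 3·52 + 17 = 173 → 5719/173
APPEND 25: p_4 = 25·5719 + 1719 = 144694, q_4 = 25·173 + 52 = 4377 → 144694/4377
APPEND 23: p_5 = 23·144694 + 5719 = 3333681, q_5 = 23·4377 + 173 = 100844 → 3333681/100844
APPEND 39: p_6 = 39·3333681 + 144694 = 130158253, q_6 = 39·100844 + 4377 = 3937293 → 130158253/3937293
APPEND 44: p_7 = 44·130158253 + 3333681 = 5730296813, q_7 = 44·3937293 + 100844 = 173341736 → 5730296813/173341736
APPEND 25: p_8 = 25·5730296813 + 130158253 = 143387578578, q_8 = 25·173341736 + 3937293 = 4337480693 → 143387578578/4337480693
APPEND 8: p_9 = 8·143387578578 + 5730296813 = 1152830925437, q_9 = 8·4337480693 + 173341736 = 34873187280 → 1152830925437/34873187280
APPEND 8: p_10 = 8·1152830925437 + 143387578578 = 9366034982074, q_10 = 8·34873187280 + 4337480693 = 283322978933 → 9366034982074/283322978933
APPEND 13: p_11 = 13·9366034982074 + 1152830925437 = 122911285692399, q_11 = 13·283322978933 + 34873187280 = 3718071913409 → 122911285692399/3718071913409
APPEND 45: p_12 = 45·122911285692399 + 9366034982074 = 5540373891140029, q_12 = 45·3718071913409 + 283322978933 = 167596559082338 → 5540373891140029/167596559082338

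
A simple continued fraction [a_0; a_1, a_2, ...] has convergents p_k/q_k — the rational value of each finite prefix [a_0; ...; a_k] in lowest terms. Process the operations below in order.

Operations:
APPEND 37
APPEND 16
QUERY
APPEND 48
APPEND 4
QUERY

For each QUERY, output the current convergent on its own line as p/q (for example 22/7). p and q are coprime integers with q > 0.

593/16
114597/3092

APPEND 37: p_0 = 37·1 + 0 = 37, q_0 = 37·0 + 1 = 1 → 37/1
APPEND 16: p_1 = 16·37 + 1 = 593, q_1 = 16·1 + 0 = 16 → 593/16
APPEND 48: p_2 = 48·593 + 37 = 28501, q_2 = 48·16 + 1 = 769 → 28501/769
APPEND 4: p_3 = 4·28501 + 593 = 114597, q_3 = 4·769 + 16 = 3092 → 114597/3092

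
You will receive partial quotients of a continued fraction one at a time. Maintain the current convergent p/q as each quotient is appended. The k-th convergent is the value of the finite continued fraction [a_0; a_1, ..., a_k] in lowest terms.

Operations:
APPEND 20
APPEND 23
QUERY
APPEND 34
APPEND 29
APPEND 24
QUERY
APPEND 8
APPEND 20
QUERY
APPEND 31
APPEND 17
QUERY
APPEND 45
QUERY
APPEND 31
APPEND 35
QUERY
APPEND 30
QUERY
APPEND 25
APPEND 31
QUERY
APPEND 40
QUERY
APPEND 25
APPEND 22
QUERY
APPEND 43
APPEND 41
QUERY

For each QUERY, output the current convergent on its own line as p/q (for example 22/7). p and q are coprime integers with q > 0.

461/23
10949782/546303
1772026642/88409383
937126982307/46754837842
42225735083560/2106712786917
45889947745126905/2289526505916332
1378008367268379817/68751150028722229
1070757081380361672047/53421867743971855996
42864779354343921504210/2138595778036098211897
23642050080033868705604744/1179541554788257495587159
41748556641058283511057137593/2082905553615550725729038737

APPEND 20: p_0 = 20·1 + 0 = 20, q_0 = 20·0 + 1 = 1 → 20/1
APPEND 23: p_1 = 23·20 + 1 = 461, q_1 = 23·1 + 0 = 23 → 461/23
APPEND 34: p_2 = 34·461 + 20 = 15694, q_2 = 34·23 + 1 = 783 → 15694/783
APPEND 29: p_3 = 29·15694 + 461 = 455587, q_3 = 29·783 + 23 = 22730 → 455587/22730
APPEND 24: p_4 = 24·455587 + 15694 = 10949782, q_4 = 24·22730 + 783 = 546303 → 10949782/546303
APPEND 8: p_5 = 8·10949782 + 455587 = 88053843, q_5 = 8·546303 + 22730 = 4393154 → 88053843/4393154
APPEND 20: p_6 = 20·88053843 + 10949782 = 1772026642, q_6 = 20·4393154 + 546303 = 88409383 → 1772026642/88409383
APPEND 31: p_7 = 31·1772026642 + 88053843 = 55020879745, q_7 = 31·88409383 + 4393154 = 2745084027 → 55020879745/2745084027
APPEND 17: p_8 = 17·55020879745 + 1772026642 = 937126982307, q_8 = 17·2745084027 + 88409383 = 46754837842 → 937126982307/46754837842
APPEND 45: p_9 = 45·937126982307 + 55020879745 = 42225735083560, q_9 = 45·46754837842 + 2745084027 = 2106712786917 → 42225735083560/2106712786917
APPEND 31: p_10 = 31·42225735083560 + 937126982307 = 1309934914572667, q_10 = 31·2106712786917 + 46754837842 = 65354851232269 → 1309934914572667/65354851232269
APPEND 35: p_11 = 35·1309934914572667 + 42225735083560 = 45889947745126905, q_11 = 35·65354851232269 + 2106712786917 = 2289526505916332 → 45889947745126905/2289526505916332
APPEND 30: p_12 = 30·45889947745126905 + 1309934914572667 = 1378008367268379817, q_12 = 30·2289526505916332 + 65354851232269 = 68751150028722229 → 1378008367268379817/68751150028722229
APPEND 25: p_13 = 25·1378008367268379817 + 45889947745126905 = 34496099129454622330, q_13 = 25·68751150028722229 + 2289526505916332 = 1721068277223972057 → 34496099129454622330/1721068277223972057
APPEND 31: p_14 = 31·34496099129454622330 + 1378008367268379817 = 1070757081380361672047, q_14 = 31·1721068277223972057 + 68751150028722229 = 53421867743971855996 → 1070757081380361672047/53421867743971855996
APPEND 40: p_15 = 40·1070757081380361672047 + 34496099129454622330 = 42864779354343921504210, q_15 = 40·53421867743971855996 + 1721068277223972057 = 2138595778036098211897 → 42864779354343921504210/2138595778036098211897
APPEND 25: p_16 = 25·42864779354343921504210 + 1070757081380361672047 = 1072690240939978399277297, q_16 = 25·2138595778036098211897 + 53421867743971855996 = 53518316318646427153421 → 1072690240939978399277297/53518316318646427153421
APPEND 22: p_17 = 22·1072690240939978399277297 + 42864779354343921504210 = 23642050080033868705604744, q_17 = 22·53518316318646427153421 + 2138595778036098211897 = 1179541554788257495587159 → 23642050080033868705604744/1179541554788257495587159
APPEND 43: p_18 = 43·23642050080033868705604744 + 1072690240939978399277297 = 1017680843682396332740281289, q_18 = 43·1179541554788257495587159 + 53518316318646427153421 = 50773805172213718737401258 → 1017680843682396332740281289/50773805172213718737401258
APPEND 41: p_19 = 41·1017680843682396332740281289 + 23642050080033868705604744 = 41748556641058283511057137593, q_19 = 41·50773805172213718737401258 + 1179541554788257495587159 = 2082905553615550725729038737 → 41748556641058283511057137593/2082905553615550725729038737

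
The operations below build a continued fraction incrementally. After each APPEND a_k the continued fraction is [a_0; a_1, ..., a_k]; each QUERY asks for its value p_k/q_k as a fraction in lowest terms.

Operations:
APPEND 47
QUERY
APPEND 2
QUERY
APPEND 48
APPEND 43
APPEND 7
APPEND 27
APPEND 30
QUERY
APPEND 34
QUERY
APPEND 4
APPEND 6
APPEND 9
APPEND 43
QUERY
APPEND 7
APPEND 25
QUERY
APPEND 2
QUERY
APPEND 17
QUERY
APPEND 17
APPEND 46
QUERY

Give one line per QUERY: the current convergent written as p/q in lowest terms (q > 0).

47/1
95/2
1134840849/23893978
38622370495/813190741
383970749179619/8084471616990
67801525332864194/1427555375802215
138299752849075771/2911889587771839
2418897323767152301/50929678367923478
1900358393140737737149/40011885083121587868

APPEND 47: p_0 = 47·1 + 0 = 47, q_0 = 47·0 + 1 = 1 → 47/1
APPEND 2: p_1 = 2·47 + 1 = 95, q_1 = 2·1 + 0 = 2 → 95/2
APPEND 48: p_2 = 48·95 + 47 = 4607, q_2 = 48·2 + 1 = 97 → 4607/97
APPEND 43: p_3 = 43·4607 + 95 = 198196, q_3 = 43·97 + 2 = 4173 → 198196/4173
APPEND 7: p_4 = 7·198196 + 4607 = 1391979, q_4 = 7·4173 + 97 = 29308 → 1391979/29308
APPEND 27: p_5 = 27·1391979 + 198196 = 37781629, q_5 = 27·29308 + 4173 = 795489 → 37781629/795489
APPEND 30: p_6 = 30·37781629 + 1391979 = 1134840849, q_6 = 30·795489 + 29308 = 23893978 → 1134840849/23893978
APPEND 34: p_7 = 34·1134840849 + 37781629 = 38622370495, q_7 = 34·23893978 + 795489 = 813190741 → 38622370495/813190741
APPEND 4: p_8 = 4·38622370495 + 1134840849 = 155624322829, q_8 = 4·813190741 + 23893978 = 3276656942 → 155624322829/3276656942
APPEND 6: p_9 = 6·155624322829 + 38622370495 = 972368307469, q_9 = 6·3276656942 + 813190741 = 20473132393 → 972368307469/20473132393
APPEND 9: p_10 = 9·972368307469 + 155624322829 = 8906939090050, q_10 = 9·20473132393 + 3276656942 = 187534848479 → 8906939090050/187534848479
APPEND 43: p_11 = 43·8906939090050 + 972368307469 = 383970749179619, q_11 = 43·187534848479 + 20473132393 = 8084471616990 → 383970749179619/8084471616990
APPEND 7: p_12 = 7·383970749179619 + 8906939090050 = 2696702183347383, q_12 = 7·8084471616990 + 187534848479 = 56778836167409 → 2696702183347383/56778836167409
APPEND 25: p_13 = 25·2696702183347383 + 383970749179619 = 67801525332864194, q_13 = 25·56778836167409 + 8084471616990 = 1427555375802215 → 67801525332864194/1427555375802215
APPEND 2: p_14 = 2·67801525332864194 + 2696702183347383 = 138299752849075771, q_14 = 2·1427555375802215 + 56778836167409 = 2911889587771839 → 138299752849075771/2911889587771839
APPEND 17: p_15 = 17·138299752849075771 + 67801525332864194 = 2418897323767152301, q_15 = 17·2911889587771839 + 1427555375802215 = 50929678367923478 → 2418897323767152301/50929678367923478
APPEND 17: p_16 = 17·2418897323767152301 + 138299752849075771 = 41259554256890664888, q_16 = 17·50929678367923478 + 2911889587771839 = 868716421842470965 → 41259554256890664888/868716421842470965
APPEND 46: p_17 = 46·41259554256890664888 + 2418897323767152301 = 1900358393140737737149, q_17 = 46·868716421842470965 + 50929678367923478 = 40011885083121587868 → 1900358393140737737149/40011885083121587868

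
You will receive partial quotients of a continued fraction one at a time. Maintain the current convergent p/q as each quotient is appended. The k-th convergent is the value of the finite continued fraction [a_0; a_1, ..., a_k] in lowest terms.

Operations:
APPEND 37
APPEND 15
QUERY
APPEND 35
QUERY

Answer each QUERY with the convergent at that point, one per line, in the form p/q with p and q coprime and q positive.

APPEND 37: p_0 = 37·1 + 0 = 37, q_0 = 37·0 + 1 = 1 → 37/1
APPEND 15: p_1 = 15·37 + 1 = 556, q_1 = 15·1 + 0 = 15 → 556/15
APPEND 35: p_2 = 35·556 + 37 = 19497, q_2 = 35·15 + 1 = 526 → 19497/526

556/15
19497/526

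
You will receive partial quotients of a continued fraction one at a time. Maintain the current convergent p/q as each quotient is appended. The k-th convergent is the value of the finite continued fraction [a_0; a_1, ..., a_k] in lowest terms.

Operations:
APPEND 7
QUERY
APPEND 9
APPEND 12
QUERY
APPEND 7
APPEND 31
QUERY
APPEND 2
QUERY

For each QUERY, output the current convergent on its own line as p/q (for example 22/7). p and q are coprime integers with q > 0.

APPEND 7: p_0 = 7·1 + 0 = 7, q_0 = 7·0 + 1 = 1 → 7/1
APPEND 9: p_1 = 9·7 + 1 = 64, q_1 = 9·1 + 0 = 9 → 64/9
APPEND 12: p_2 = 12·64 + 7 = 775, q_2 = 12·9 + 1 = 109 → 775/109
APPEND 7: p_3 = 7·775 + 64 = 5489, q_3 = 7·109 + 9 = 772 → 5489/772
APPEND 31: p_4 = 31·5489 + 775 = 170934, q_4 = 31·772 + 109 = 24041 → 170934/24041
APPEND 2: p_5 = 2·170934 + 5489 = 347357, q_5 = 2·24041 + 772 = 48854 → 347357/48854

7/1
775/109
170934/24041
347357/48854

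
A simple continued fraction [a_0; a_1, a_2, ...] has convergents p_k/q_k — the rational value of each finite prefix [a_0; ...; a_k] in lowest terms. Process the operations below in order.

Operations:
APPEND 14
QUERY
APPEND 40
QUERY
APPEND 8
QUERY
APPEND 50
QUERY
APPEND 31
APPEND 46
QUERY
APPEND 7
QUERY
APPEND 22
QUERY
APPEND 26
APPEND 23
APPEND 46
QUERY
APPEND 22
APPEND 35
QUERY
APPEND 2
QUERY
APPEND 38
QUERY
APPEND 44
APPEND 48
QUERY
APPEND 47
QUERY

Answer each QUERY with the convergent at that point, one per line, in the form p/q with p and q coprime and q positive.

APPEND 14: p_0 = 14·1 + 0 = 14, q_0 = 14·0 + 1 = 1 → 14/1
APPEND 40: p_1 = 40·14 + 1 = 561, q_1 = 40·1 + 0 = 40 → 561/40
APPEND 8: p_2 = 8·561 + 14 = 4502, q_2 = 8·40 + 1 = 321 → 4502/321
APPEND 50: p_3 = 50·4502 + 561 = 225661, q_3 = 50·321 + 40 = 16090 → 225661/16090
APPEND 31: p_4 = 31·225661 + 4502 = 6999993, q_4 = 31·16090 + 321 = 499111 → 6999993/499111
APPEND 46: p_5 = 46·6999993 + 225661 = 322225339, q_5 = 46·499111 + 16090 = 22975196 → 322225339/22975196
APPEND 7: p_6 = 7·322225339 + 6999993 = 2262577366, q_6 = 7·22975196 + 499111 = 161325483 → 2262577366/161325483
APPEND 22: p_7 = 22·2262577366 + 322225339 = 50098927391, q_7 = 22·161325483 + 22975196 = 3572135822 → 50098927391/3572135822
APPEND 26: p_8 = 26·50098927391 + 2262577366 = 1304834689532, q_8 = 26·3572135822 + 161325483 = 93036856855 → 1304834689532/93036856855
APPEND 23: p_9 = 23·1304834689532 + 50098927391 = 30061296786627, q_9 = 23·93036856855 + 3572135822 = 2143419843487 → 30061296786627/2143419843487
APPEND 46: p_10 = 46·30061296786627 + 1304834689532 = 1384124486874374, q_10 = 46·2143419843487 + 93036856855 = 98690349657257 → 1384124486874374/98690349657257
APPEND 22: p_11 = 22·1384124486874374 + 30061296786627 = 30480800008022855, q_11 = 22·98690349657257 + 2143419843487 = 2173331112303141 → 30480800008022855/2173331112303141
APPEND 35: p_12 = 35·30480800008022855 + 1384124486874374 = 1068212124767674299, q_12 = 35·2173331112303141 + 98690349657257 = 76165279280267192 → 1068212124767674299/76165279280267192
APPEND 2: p_13 = 2·1068212124767674299 + 30480800008022855 = 2166905049543371453, q_13 = 2·76165279280267192 + 2173331112303141 = 154503889672837525 → 2166905049543371453/154503889672837525
APPEND 38: p_14 = 38·2166905049543371453 + 1068212124767674299 = 83410604007415789513, q_14 = 38·154503889672837525 + 76165279280267192 = 5947313086848093142 → 83410604007415789513/5947313086848093142
APPEND 44: p_15 = 44·83410604007415789513 + 2166905049543371453 = 3672233481375838110025, q_15 = 44·5947313086848093142 + 154503889672837525 = 261836279710988935773 → 3672233481375838110025/261836279710988935773
APPEND 48: p_16 = 48·3672233481375838110025 + 83410604007415789513 = 176350617710047645070713, q_16 = 48·261836279710988935773 + 5947313086848093142 = 12574088739214317010246 → 176350617710047645070713/12574088739214317010246
APPEND 47: p_17 = 47·176350617710047645070713 + 3672233481375838110025 = 8292151265853615156433536, q_17 = 47·12574088739214317010246 + 261836279710988935773 = 591244007022783888417335 → 8292151265853615156433536/591244007022783888417335

14/1
561/40
4502/321
225661/16090
322225339/22975196
2262577366/161325483
50098927391/3572135822
1384124486874374/98690349657257
1068212124767674299/76165279280267192
2166905049543371453/154503889672837525
83410604007415789513/5947313086848093142
176350617710047645070713/12574088739214317010246
8292151265853615156433536/591244007022783888417335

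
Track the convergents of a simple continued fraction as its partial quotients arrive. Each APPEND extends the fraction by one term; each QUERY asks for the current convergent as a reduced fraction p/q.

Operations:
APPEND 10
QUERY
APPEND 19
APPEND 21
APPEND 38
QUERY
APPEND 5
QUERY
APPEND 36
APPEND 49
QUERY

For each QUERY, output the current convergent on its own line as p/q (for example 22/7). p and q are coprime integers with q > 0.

APPEND 10: p_0 = 10·1 + 0 = 10, q_0 = 10·0 + 1 = 1 → 10/1
APPEND 19: p_1 = 19·10 + 1 = 191, q_1 = 19·1 + 0 = 19 → 191/19
APPEND 21: p_2 = 21·191 + 10 = 4021, q_2 = 21·19 + 1 = 400 → 4021/400
APPEND 38: p_3 = 38·4021 + 191 = 152989, q_3 = 38·400 + 19 = 15219 → 152989/15219
APPEND 5: p_4 = 5·152989 + 4021 = 768966, q_4 = 5·15219 + 400 = 76495 → 768966/76495
APPEND 36: p_5 = 36·768966 + 152989 = 27835765, q_5 = 36·76495 + 15219 = 2769039 → 27835765/2769039
APPEND 49: p_6 = 49·27835765 + 768966 = 1364721451, q_6 = 49·2769039 + 76495 = 135759406 → 1364721451/135759406

10/1
152989/15219
768966/76495
1364721451/135759406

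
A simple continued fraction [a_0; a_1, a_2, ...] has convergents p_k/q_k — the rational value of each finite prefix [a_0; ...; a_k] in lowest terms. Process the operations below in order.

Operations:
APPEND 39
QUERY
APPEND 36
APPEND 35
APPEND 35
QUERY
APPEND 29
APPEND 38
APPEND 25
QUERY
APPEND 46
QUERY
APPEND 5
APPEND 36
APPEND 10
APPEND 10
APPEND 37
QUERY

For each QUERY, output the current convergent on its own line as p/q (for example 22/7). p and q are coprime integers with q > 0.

APPEND 39: p_0 = 39·1 + 0 = 39, q_0 = 39·0 + 1 = 1 → 39/1
APPEND 36: p_1 = 36·39 + 1 = 1405, q_1 = 36·1 + 0 = 36 → 1405/36
APPEND 35: p_2 = 35·1405 + 39 = 49214, q_2 = 35·36 + 1 = 1261 → 49214/1261
APPEND 35: p_3 = 35·49214 + 1405 = 1723895, q_3 = 35·1261 + 36 = 44171 → 1723895/44171
APPEND 29: p_4 = 29·1723895 + 49214 = 50042169, q_4 = 29·44171 + 1261 = 1282220 → 50042169/1282220
APPEND 38: p_5 = 38·50042169 + 1723895 = 1903326317, q_5 = 38·1282220 + 44171 = 48768531 → 1903326317/48768531
APPEND 25: p_6 = 25·1903326317 + 50042169 = 47633200094, q_6 = 25·48768531 + 1282220 = 1220495495 → 47633200094/1220495495
APPEND 46: p_7 = 46·47633200094 + 1903326317 = 2193030530641, q_7 = 46·1220495495 + 48768531 = 56191561301 → 2193030530641/56191561301
APPEND 5: p_8 = 5·2193030530641 + 47633200094 = 11012785853299, q_8 = 5·56191561301 + 1220495495 = 282178302000 → 11012785853299/282178302000
APPEND 36: p_9 = 36·11012785853299 + 2193030530641 = 398653321249405, q_9 = 36·282178302000 + 56191561301 = 10214610433301 → 398653321249405/10214610433301
APPEND 10: p_10 = 10·398653321249405 + 11012785853299 = 3997545998347349, q_10 = 10·10214610433301 + 282178302000 = 102428282635010 → 3997545998347349/102428282635010
APPEND 10: p_11 = 10·3997545998347349 + 398653321249405 = 40374113304722895, q_11 = 10·102428282635010 + 10214610433301 = 1034497436783401 → 40374113304722895/1034497436783401
APPEND 37: p_12 = 37·40374113304722895 + 3997545998347349 = 1497839738273094464, q_12 = 37·1034497436783401 + 102428282635010 = 38378833443620847 → 1497839738273094464/38378833443620847

39/1
1723895/44171
47633200094/1220495495
2193030530641/56191561301
1497839738273094464/38378833443620847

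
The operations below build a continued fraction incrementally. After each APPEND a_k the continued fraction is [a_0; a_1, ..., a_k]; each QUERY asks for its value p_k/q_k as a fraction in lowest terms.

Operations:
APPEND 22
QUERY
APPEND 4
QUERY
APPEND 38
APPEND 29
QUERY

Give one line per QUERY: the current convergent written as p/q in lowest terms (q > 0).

APPEND 22: p_0 = 22·1 + 0 = 22, q_0 = 22·0 + 1 = 1 → 22/1
APPEND 4: p_1 = 4·22 + 1 = 89, q_1 = 4·1 + 0 = 4 → 89/4
APPEND 38: p_2 = 38·89 + 22 = 3404, q_2 = 38·4 + 1 = 153 → 3404/153
APPEND 29: p_3 = 29·3404 + 89 = 98805, q_3 = 29·153 + 4 = 4441 → 98805/4441

22/1
89/4
98805/4441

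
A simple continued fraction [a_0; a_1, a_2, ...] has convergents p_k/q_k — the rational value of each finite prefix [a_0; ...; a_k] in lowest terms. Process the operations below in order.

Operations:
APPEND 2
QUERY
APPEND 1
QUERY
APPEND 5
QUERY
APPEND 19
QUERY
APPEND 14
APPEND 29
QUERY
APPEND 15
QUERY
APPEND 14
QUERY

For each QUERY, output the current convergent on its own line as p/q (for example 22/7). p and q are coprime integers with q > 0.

2/1
3/1
17/6
326/115
133175/46979
2002206/706301
28164059/9935193

APPEND 2: p_0 = 2·1 + 0 = 2, q_0 = 2·0 + 1 = 1 → 2/1
APPEND 1: p_1 = 1·2 + 1 = 3, q_1 = 1·1 + 0 = 1 → 3/1
APPEND 5: p_2 = 5·3 + 2 = 17, q_2 = 5·1 + 1 = 6 → 17/6
APPEND 19: p_3 = 19·17 + 3 = 326, q_3 = 19·6 + 1 = 115 → 326/115
APPEND 14: p_4 = 14·326 + 17 = 4581, q_4 = 14·115 + 6 = 1616 → 4581/1616
APPEND 29: p_5 = 29·4581 + 326 = 133175, q_5 = 29·1616 + 115 = 46979 → 133175/46979
APPEND 15: p_6 = 15·133175 + 4581 = 2002206, q_6 = 15·46979 + 1616 = 706301 → 2002206/706301
APPEND 14: p_7 = 14·2002206 + 133175 = 28164059, q_7 = 14·706301 + 46979 = 9935193 → 28164059/9935193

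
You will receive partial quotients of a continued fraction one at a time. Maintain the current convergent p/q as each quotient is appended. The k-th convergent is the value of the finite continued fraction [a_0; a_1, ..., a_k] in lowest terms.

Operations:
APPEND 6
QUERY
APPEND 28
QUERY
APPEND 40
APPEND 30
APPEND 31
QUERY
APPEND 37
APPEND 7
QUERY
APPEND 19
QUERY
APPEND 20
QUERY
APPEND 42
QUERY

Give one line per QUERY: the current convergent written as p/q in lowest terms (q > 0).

6/1
169/28
6304385/1044519
1640562143/271810546
31404146111/5203081235
629723484363/104333435246
26479790489357/4387207361567

APPEND 6: p_0 = 6·1 + 0 = 6, q_0 = 6·0 + 1 = 1 → 6/1
APPEND 28: p_1 = 28·6 + 1 = 169, q_1 = 28·1 + 0 = 28 → 169/28
APPEND 40: p_2 = 40·169 + 6 = 6766, q_2 = 40·28 + 1 = 1121 → 6766/1121
APPEND 30: p_3 = 30·6766 + 169 = 203149, q_3 = 30·1121 + 28 = 33658 → 203149/33658
APPEND 31: p_4 = 31·203149 + 6766 = 6304385, q_4 = 31·33658 + 1121 = 1044519 → 6304385/1044519
APPEND 37: p_5 = 37·6304385 + 203149 = 233465394, q_5 = 37·1044519 + 33658 = 38680861 → 233465394/38680861
APPEND 7: p_6 = 7·233465394 + 6304385 = 1640562143, q_6 = 7·38680861 + 1044519 = 271810546 → 1640562143/271810546
APPEND 19: p_7 = 19·1640562143 + 233465394 = 31404146111, q_7 = 19·271810546 + 38680861 = 5203081235 → 31404146111/5203081235
APPEND 20: p_8 = 20·31404146111 + 1640562143 = 629723484363, q_8 = 20·5203081235 + 271810546 = 104333435246 → 629723484363/104333435246
APPEND 42: p_9 = 42·629723484363 + 31404146111 = 26479790489357, q_9 = 42·104333435246 + 5203081235 = 4387207361567 → 26479790489357/4387207361567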